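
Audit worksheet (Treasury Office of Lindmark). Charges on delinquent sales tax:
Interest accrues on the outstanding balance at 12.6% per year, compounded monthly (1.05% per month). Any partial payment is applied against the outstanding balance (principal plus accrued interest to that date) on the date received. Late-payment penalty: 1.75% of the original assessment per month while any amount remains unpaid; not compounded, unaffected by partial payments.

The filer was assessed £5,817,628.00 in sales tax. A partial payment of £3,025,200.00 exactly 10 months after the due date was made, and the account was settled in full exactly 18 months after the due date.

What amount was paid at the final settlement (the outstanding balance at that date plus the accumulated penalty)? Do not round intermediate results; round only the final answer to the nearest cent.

Balance at month 10: £5,817,628.0000 × (1 + 0.0105)^10 = £6,458,164.8413…
After £3,025,200.00 payment: £6,458,164.8413… − £3,025,200.00 = £3,432,964.8413…
Balance at month 18: £3,432,964.8413… × (1 + 0.0105)^8 = £3,732,156.9449…
Penalty: 18 × 1.75% × £5,817,628.00 = £1,832,552.82
Final settlement = outstanding balance + penalty = £3,732,156.9449… + £1,832,552.82 = £5,564,709.76

£5,564,709.76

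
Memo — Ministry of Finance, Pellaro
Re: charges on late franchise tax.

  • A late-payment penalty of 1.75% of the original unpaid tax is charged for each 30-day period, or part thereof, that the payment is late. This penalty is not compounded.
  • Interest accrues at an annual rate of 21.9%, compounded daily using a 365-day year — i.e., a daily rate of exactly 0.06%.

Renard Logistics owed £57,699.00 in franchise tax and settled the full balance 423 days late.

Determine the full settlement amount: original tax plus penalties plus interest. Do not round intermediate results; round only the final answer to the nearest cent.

Penalty periods: ⌈423/30⌉ = 15; penalty = 15 × 1.75% × £57,699.00 = £15,145.99…
Interest: £57,699.00 × ((1 + 0.0006)^423 − 1) = £57,699.00 × 0.28881590… = £16,664.3887…
Total = £57,699.00 + £15,145.9875 + £16,664.3887… = £89,509.38

£89,509.38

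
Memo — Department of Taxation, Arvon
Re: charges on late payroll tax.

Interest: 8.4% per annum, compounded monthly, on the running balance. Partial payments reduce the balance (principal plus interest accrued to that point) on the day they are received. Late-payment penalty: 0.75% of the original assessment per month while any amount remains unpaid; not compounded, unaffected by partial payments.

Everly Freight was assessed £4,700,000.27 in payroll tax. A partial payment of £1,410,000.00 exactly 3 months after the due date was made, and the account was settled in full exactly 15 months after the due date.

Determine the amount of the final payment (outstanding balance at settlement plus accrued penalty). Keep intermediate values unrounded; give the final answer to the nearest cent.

Monthly rate = 8.4% ÷ 12 = 0.7%
Balance at month 3: £4,700,000.2700 × (1 + 0.007)^3 = £4,799,392.7878…
After £1,410,000.00 payment: £4,799,392.7878… − £1,410,000.00 = £3,389,392.7878…
Balance at month 15: £3,389,392.7878… × (1 + 0.007)^12 = £3,685,322.9156…
Penalty: 15 × 0.75% × £4,700,000.27 = £528,750.03…
Final settlement = outstanding balance + penalty = £3,685,322.9156… + £528,750.03… = £4,214,072.95

£4,214,072.95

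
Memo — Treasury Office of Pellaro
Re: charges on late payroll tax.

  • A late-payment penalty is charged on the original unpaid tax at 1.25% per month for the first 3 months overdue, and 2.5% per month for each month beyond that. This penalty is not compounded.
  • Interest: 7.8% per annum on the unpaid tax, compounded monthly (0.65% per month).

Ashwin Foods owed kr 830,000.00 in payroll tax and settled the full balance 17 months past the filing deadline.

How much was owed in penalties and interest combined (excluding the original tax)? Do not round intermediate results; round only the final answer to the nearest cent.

kr 418,267.76

Penalty, months 1–3: 3 × 1.25% × kr 830,000.00 = kr 31,125.00
Penalty, months 4–17: 14 × 2.5% × kr 830,000.00 = kr 290,500.00
Interest: kr 830,000.00 × ((1 + 0.0065)^17 − 1) = kr 830,000.00 × 0.1164371… = kr 96,642.7649…
Penalties + interest = kr 321,625.0000 + kr 96,642.7649… = kr 418,267.76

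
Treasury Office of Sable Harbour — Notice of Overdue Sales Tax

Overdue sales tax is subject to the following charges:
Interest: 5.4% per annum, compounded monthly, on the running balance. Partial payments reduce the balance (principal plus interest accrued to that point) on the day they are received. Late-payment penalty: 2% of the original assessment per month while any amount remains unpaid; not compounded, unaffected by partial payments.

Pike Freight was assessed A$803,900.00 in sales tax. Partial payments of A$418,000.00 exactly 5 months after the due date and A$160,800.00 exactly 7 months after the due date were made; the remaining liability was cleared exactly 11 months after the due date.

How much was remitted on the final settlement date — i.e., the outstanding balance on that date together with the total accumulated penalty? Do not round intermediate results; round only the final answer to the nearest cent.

Monthly rate = 5.4% ÷ 12 = 0.45%
Balance at month 5: A$803,900.0000 × (1 + 0.0045)^5 = A$822,151.2740…
After A$418,000.00 payment: A$822,151.2740… − A$418,000.00 = A$404,151.2740…
Balance at month 7: A$404,151.2740… × (1 + 0.0045)^2 = A$407,796.8195…
After A$160,800.00 payment: A$407,796.8195… − A$160,800.00 = A$246,996.8195…
Balance at month 11: A$246,996.8195… × (1 + 0.0045)^4 = A$251,472.8625…
Penalty: 11 × 2% × A$803,900.00 = A$176,858.00
Final settlement = outstanding balance + penalty = A$251,472.8625… + A$176,858.00 = A$428,330.86

A$428,330.86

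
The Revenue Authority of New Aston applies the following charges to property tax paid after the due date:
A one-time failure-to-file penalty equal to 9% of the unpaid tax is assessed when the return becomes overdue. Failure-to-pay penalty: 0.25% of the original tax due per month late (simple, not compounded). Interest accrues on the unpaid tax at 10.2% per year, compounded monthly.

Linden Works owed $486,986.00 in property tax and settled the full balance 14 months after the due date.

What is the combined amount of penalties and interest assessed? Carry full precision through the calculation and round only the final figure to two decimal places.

$122,137.85

Failure-to-file penalty: 9% × $486,986.00 = $43,828.74
Failure-to-pay penalty = 0.25% × $486,986.00 × 14 mo = $17,044.51
Interest (10.2%/yr ÷ 12 = 0.85%/month): $486,986.00 × ((1 + 0.0085)^14 − 1) = $61,264.5952…
Penalties + interest = $60,873.2500 + $61,264.5952… = $122,137.85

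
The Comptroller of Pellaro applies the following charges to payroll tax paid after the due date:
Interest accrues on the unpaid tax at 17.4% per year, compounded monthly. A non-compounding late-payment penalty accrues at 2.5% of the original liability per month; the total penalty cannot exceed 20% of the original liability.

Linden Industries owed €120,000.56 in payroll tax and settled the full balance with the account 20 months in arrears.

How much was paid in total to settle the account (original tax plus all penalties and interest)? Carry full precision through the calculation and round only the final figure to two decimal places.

Penalty (uncapped): 20 × 2.5% × €120,000.56 = €60,000.28; cap = 20% × €120,000.56 = €24,000.11… → penalty = €24,000.11…
Interest (17.4%/yr ÷ 12 = 1.45%/month): €120,000.56 × ((1 + 0.0145)^20 − 1) = €40,037.8766…
Total = €120,000.56 + €24,000.1120 + €40,037.8766… = €184,038.55

€184,038.55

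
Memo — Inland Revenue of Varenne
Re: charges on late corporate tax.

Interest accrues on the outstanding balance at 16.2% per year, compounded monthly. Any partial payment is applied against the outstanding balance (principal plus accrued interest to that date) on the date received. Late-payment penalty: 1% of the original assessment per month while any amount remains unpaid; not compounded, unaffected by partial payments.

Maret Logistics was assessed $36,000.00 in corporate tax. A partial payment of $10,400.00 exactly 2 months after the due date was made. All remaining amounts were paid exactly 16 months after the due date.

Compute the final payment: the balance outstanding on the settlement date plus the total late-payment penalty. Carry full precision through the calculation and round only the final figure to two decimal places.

Monthly rate = 16.2% ÷ 12 = 1.35%
Balance at month 2: $36,000.0000 × (1 + 0.0135)^2 = $36,978.5610
After $10,400.00 payment: $36,978.5610 − $10,400.00 = $26,578.5610
Balance at month 16: $26,578.5610 × (1 + 0.0135)^14 = $32,067.4190…
Penalty: 16 × 1% × $36,000.00 = $5,760.00
Final settlement = outstanding balance + penalty = $32,067.4190… + $5,760.00 = $37,827.42

$37,827.42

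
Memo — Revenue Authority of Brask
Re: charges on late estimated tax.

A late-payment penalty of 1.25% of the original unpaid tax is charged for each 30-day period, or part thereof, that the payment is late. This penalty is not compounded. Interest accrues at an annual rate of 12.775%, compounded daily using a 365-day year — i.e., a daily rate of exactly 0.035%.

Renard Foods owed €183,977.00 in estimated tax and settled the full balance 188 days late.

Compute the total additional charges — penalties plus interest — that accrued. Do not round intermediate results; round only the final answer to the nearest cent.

€28,608.57

Penalty periods: ⌈188/30⌉ = 7; penalty = 7 × 1.25% × €183,977.00 = €16,097.99…
Interest: €183,977.00 × ((1 + 0.00035)^188 − 1) = €183,977.00 × 0.06800080… = €12,510.5828…
Penalties + interest = €16,097.9875 + €12,510.5828… = €28,608.57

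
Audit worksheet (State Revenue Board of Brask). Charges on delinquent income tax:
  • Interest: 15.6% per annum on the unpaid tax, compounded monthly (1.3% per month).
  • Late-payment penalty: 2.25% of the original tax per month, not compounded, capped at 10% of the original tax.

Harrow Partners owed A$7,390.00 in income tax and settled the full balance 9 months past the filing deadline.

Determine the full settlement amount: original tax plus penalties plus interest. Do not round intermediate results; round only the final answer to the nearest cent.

Penalty (uncapped): 9 × 2.25% × A$7,390.00 = A$1,496.48…; cap = 10% × A$7,390.00 = A$739.00 → penalty = A$739.00
Interest: A$7,390.00 × ((1 + 0.013)^9 − 1) = A$7,390.00 × 0.1232722… = A$910.9815…
Total = A$7,390.00 + A$739.0000 + A$910.9815… = A$9,039.98

A$9,039.98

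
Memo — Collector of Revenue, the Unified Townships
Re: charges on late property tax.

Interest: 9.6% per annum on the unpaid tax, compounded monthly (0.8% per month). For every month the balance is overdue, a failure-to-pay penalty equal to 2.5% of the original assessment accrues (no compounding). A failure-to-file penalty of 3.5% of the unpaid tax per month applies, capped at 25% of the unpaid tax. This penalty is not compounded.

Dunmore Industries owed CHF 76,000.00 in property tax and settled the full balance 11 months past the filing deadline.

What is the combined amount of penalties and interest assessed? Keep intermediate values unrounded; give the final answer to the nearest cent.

CHF 46,862.04

Failure-to-file: 11 × 3.5% × CHF 76,000.00 = CHF 29,260.00, capped at 25% × CHF 76,000.00 = CHF 19,000.00
Failure-to-pay penalty = 2.5% × CHF 76,000.00 × 11 mo = CHF 20,900.00
Interest: CHF 76,000.00 × ((1 + 0.008)^11 − 1) = CHF 76,000.00 × 0.0916058… = CHF 6,962.0444…
Penalties + interest = CHF 39,900.0000 + CHF 6,962.0444… = CHF 46,862.04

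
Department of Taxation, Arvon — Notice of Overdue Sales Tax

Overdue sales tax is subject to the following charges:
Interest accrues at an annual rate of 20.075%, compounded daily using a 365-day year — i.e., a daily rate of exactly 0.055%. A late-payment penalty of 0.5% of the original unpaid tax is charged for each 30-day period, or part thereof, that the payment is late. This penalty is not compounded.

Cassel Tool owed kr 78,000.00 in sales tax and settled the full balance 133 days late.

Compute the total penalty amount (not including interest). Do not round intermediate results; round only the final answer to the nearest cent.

kr 1,950.00

Penalty periods: ⌈133/30⌉ = 5; penalty = 5 × 0.5% × kr 78,000.00 = kr 1,950.00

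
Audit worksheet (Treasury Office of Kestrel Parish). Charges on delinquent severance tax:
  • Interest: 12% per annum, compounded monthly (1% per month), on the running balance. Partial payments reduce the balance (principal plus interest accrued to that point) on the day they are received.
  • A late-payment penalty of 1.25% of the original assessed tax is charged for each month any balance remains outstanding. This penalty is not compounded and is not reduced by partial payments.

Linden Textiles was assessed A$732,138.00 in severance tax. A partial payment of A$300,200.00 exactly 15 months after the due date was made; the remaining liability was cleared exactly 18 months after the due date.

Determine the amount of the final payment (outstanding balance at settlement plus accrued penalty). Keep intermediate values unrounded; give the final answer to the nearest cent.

A$731,179.71

Balance at month 15: A$732,138.0000 × (1 + 0.01)^15 = A$849,989.4890…
After A$300,200.00 payment: A$849,989.4890… − A$300,200.00 = A$549,789.4890…
Balance at month 18: A$549,789.4890… × (1 + 0.01)^3 = A$566,448.6604…
Penalty: 18 × 1.25% × A$732,138.00 = A$164,731.05
Final settlement = outstanding balance + penalty = A$566,448.6604… + A$164,731.05 = A$731,179.71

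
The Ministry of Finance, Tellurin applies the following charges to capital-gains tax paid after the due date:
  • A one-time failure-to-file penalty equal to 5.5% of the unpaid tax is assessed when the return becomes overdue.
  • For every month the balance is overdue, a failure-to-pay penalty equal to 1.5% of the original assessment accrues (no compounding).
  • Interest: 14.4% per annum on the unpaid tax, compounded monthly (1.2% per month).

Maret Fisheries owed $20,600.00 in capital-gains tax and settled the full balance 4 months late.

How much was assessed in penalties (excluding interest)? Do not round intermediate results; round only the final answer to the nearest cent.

Failure-to-file penalty: 5.5% × $20,600.00 = $1,133.00
Failure-to-pay penalty: 4 × 1.5% × $20,600.00 = $1,236.00
Total penalty = $1,133.00 + $1,236.00 = $2,369.00

$2,369.00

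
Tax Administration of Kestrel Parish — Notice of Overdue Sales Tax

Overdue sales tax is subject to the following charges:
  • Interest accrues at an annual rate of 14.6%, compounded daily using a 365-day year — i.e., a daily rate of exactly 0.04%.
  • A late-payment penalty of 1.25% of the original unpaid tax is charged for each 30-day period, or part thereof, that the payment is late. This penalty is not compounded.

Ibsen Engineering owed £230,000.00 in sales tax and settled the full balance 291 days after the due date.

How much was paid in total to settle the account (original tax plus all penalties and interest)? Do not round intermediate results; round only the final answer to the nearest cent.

Penalty periods: ⌈291/30⌉ = 10; penalty = 10 × 1.25% × £230,000.00 = £28,750.00
Interest: £230,000.00 × ((1 + 0.0004)^291 − 1) = £230,000.00 × 0.12341901… = £28,386.3732…
Total = £230,000.00 + £28,750.0000 + £28,386.3732… = £287,136.37

£287,136.37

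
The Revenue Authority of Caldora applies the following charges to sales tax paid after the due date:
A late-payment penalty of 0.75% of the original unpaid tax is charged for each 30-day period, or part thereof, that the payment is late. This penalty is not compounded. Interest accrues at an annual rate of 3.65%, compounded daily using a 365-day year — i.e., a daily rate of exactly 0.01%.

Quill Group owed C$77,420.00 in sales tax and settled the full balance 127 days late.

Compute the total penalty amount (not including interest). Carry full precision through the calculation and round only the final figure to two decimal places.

Penalty periods: ⌈127/30⌉ = 5; penalty = 5 × 0.75% × C$77,420.00 = C$2,903.25

C$2,903.25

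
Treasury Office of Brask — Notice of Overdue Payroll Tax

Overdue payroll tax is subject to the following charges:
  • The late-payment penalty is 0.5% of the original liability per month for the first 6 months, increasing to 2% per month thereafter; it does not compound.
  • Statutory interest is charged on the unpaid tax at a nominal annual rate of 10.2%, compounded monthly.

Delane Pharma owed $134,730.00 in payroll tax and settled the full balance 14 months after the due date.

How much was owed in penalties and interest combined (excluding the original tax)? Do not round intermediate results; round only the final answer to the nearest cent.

Penalty, months 1–6: 6 × 0.5% × $134,730.00 = $4,041.90
Penalty, months 7–14: 8 × 2% × $134,730.00 = $21,556.80
Interest (10.2%/yr ÷ 12 = 0.85%/month): $134,730.00 × ((1 + 0.0085)^14 − 1) = $16,949.5199…
Penalties + interest = $25,598.7000 + $16,949.5199… = $42,548.22

$42,548.22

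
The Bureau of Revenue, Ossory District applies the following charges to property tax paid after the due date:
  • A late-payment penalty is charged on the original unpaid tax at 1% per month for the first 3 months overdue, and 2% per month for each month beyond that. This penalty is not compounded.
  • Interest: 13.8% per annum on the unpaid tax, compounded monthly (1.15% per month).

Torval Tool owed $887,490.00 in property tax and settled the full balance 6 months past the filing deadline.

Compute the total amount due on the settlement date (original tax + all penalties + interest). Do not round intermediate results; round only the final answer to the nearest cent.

Penalty, months 1–3: 3 × 1% × $887,490.00 = $26,624.70
Penalty, months 4–6: 3 × 2% × $887,490.00 = $53,249.40
Interest: $887,490.00 × ((1 + 0.0115)^6 − 1) = $887,490.00 × 0.0710144… = $63,024.5974…
Total = $887,490.00 + $79,874.1000 + $63,024.5974… = $1,030,388.70

$1,030,388.70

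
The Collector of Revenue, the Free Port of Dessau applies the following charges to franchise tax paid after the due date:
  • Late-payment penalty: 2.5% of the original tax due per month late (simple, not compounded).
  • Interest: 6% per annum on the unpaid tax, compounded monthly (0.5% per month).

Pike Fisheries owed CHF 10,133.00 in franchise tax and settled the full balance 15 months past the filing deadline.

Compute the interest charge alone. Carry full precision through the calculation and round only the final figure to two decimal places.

CHF 787.16

Interest: CHF 10,133.00 × ((1 + 0.005)^15 − 1) = CHF 10,133.00 × 0.0776827… = CHF 787.1592…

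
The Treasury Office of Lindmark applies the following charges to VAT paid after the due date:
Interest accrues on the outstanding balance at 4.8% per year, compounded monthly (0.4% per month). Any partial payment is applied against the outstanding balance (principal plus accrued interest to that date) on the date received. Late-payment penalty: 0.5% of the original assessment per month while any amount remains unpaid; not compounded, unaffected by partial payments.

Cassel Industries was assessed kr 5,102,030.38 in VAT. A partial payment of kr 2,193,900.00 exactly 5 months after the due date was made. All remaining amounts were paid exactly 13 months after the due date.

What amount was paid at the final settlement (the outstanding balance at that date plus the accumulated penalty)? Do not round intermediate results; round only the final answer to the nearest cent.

Balance at month 5: kr 5,102,030.3800 × (1 + 0.004)^5 = kr 5,204,890.5843…
After kr 2,193,900.00 payment: kr 5,204,890.5843… − kr 2,193,900.00 = kr 3,010,990.5843…
Balance at month 13: kr 3,010,990.5843… × (1 + 0.004)^8 = kr 3,108,702.0523…
Penalty: 13 × 0.5% × kr 5,102,030.38 = kr 331,631.97…
Final settlement = outstanding balance + penalty = kr 3,108,702.0523… + kr 331,631.97… = kr 3,440,334.03

kr 3,440,334.03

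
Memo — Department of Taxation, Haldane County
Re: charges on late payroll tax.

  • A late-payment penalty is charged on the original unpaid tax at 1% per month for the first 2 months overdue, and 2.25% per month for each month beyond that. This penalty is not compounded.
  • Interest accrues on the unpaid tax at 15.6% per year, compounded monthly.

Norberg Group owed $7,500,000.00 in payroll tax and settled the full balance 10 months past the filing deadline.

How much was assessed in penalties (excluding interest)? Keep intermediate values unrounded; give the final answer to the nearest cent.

$1,500,000.00

Penalty, months 1–2: 2 × 1% × $7,500,000.00 = $150,000.00
Penalty, months 3–10: 8 × 2.25% × $7,500,000.00 = $1,350,000.00
Total penalty = $150,000.00 + $1,350,000.00 = $1,500,000.00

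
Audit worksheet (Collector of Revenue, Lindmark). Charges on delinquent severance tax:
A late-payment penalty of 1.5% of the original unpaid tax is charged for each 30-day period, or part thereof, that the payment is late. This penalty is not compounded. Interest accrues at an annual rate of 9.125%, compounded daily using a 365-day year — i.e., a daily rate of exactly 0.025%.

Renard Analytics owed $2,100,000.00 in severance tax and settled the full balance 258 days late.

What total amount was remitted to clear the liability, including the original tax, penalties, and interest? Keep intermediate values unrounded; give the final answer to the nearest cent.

$2,523,395.66

Penalty periods: ⌈258/30⌉ = 9; penalty = 9 × 1.5% × $2,100,000.00 = $283,500.00
Interest: $2,100,000.00 × ((1 + 0.00025)^258 − 1) = $2,100,000.00 × 0.06661698… = $139,895.6581…
Total = $2,100,000.00 + $283,500.0000 + $139,895.6581… = $2,523,395.66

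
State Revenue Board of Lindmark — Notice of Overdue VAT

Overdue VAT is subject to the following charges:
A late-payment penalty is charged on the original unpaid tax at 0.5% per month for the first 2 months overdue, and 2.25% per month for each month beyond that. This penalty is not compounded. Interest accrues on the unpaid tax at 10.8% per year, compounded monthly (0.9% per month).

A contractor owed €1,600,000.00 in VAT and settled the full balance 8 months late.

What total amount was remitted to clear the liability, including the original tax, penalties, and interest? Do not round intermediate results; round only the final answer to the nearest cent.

€1,950,894.86

Penalty, months 1–2: 2 × 0.5% × €1,600,000.00 = €16,000.00
Penalty, months 3–8: 6 × 2.25% × €1,600,000.00 = €216,000.00
Interest: €1,600,000.00 × ((1 + 0.009)^8 − 1) = €1,600,000.00 × 0.0743093… = €118,894.8585…
Total = €1,600,000.00 + €232,000.0000 + €118,894.8585… = €1,950,894.86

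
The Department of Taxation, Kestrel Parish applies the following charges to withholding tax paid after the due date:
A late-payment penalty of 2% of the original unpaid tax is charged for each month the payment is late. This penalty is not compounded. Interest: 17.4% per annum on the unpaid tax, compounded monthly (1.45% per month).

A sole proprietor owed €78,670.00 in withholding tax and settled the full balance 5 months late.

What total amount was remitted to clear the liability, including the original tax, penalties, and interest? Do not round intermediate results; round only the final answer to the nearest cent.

€92,408.39

Late-payment penalty: 5 × 2% × €78,670.00 = €7,867.00
Interest: €78,670.00 × ((1 + 0.0145)^5 − 1) = €78,670.00 × 0.0746332… = €5,871.3945…
Total = €78,670.00 + €7,867.0000 + €5,871.3945… = €92,408.39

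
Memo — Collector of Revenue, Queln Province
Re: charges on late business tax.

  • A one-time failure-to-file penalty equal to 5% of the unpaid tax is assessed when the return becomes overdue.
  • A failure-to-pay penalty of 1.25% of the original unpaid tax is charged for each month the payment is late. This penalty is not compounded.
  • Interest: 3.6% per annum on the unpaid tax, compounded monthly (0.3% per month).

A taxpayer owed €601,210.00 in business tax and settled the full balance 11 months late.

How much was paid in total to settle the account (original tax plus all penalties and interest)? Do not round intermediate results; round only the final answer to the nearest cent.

Failure-to-file penalty: 5% × €601,210.00 = €30,060.50
Failure-to-pay penalty = 1.25% × €601,210.00 × 11 mo = €82,666.38…
Interest: €601,210.00 × ((1 + 0.003)^11 − 1) = €601,210.00 × 0.0334995… = €20,140.2235…
Total = €601,210.00 + €112,726.8750 + €20,140.2235… = €734,077.10

€734,077.10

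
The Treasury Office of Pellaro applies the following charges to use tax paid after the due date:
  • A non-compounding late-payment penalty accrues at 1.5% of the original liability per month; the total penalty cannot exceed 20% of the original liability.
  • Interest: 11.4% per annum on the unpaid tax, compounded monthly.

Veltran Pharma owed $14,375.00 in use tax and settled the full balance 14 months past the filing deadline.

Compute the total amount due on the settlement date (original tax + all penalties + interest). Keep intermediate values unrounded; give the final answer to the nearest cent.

$19,284.54

Penalty (uncapped): 14 × 1.5% × $14,375.00 = $3,018.75; cap = 20% × $14,375.00 = $2,875.00 → penalty = $2,875.00
Interest (11.4%/yr ÷ 12 = 0.95%/month): $14,375.00 × ((1 + 0.0095)^14 − 1) = $2,034.5390…
Total = $14,375.00 + $2,875.0000 + $2,034.5390… = $19,284.54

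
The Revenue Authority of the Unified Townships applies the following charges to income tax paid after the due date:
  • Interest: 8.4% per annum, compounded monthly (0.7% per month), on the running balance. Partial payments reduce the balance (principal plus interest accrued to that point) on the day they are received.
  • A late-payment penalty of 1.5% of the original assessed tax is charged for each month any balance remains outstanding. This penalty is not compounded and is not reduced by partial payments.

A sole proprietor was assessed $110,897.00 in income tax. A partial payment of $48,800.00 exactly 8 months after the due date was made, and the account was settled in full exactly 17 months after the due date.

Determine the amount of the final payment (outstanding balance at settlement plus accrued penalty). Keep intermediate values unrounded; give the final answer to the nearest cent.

Balance at month 8: $110,897.0000 × (1 + 0.007)^8 = $117,261.5315…
After $48,800.00 payment: $117,261.5315… − $48,800.00 = $68,461.5315…
Balance at month 17: $68,461.5315… × (1 + 0.007)^9 = $72,897.3675…
Penalty: 17 × 1.5% × $110,897.00 = $28,278.74…
Final settlement = outstanding balance + penalty = $72,897.3675… + $28,278.74… = $101,176.10

$101,176.10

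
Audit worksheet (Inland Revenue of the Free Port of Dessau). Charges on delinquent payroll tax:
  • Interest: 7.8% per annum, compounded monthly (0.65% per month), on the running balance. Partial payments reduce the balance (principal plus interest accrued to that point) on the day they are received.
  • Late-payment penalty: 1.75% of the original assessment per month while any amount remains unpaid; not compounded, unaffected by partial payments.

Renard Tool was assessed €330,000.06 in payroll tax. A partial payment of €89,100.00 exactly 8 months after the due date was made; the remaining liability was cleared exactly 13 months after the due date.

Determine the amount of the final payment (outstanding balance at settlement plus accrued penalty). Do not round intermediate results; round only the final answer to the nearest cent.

Balance at month 8: €330,000.0600 × (1 + 0.0065)^8 = €347,555.5697…
After €89,100.00 payment: €347,555.5697… − €89,100.00 = €258,455.5697…
Balance at month 13: €258,455.5697… × (1 + 0.0065)^5 = €266,965.2853…
Penalty: 13 × 1.75% × €330,000.06 = €75,075.01…
Final settlement = outstanding balance + penalty = €266,965.2853… + €75,075.01… = €342,040.30

€342,040.30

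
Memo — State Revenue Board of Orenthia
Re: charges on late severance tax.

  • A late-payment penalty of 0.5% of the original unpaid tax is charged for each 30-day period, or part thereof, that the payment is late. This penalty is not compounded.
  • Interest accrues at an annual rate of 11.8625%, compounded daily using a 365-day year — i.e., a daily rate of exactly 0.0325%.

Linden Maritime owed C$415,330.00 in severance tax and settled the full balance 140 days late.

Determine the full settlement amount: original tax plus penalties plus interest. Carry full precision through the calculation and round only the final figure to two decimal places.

Penalty periods: ⌈140/30⌉ = 5; penalty = 5 × 0.5% × C$415,330.00 = C$10,383.25
Interest: C$415,330.00 × ((1 + 0.000325)^140 − 1) = C$415,330.00 × 0.04654327… = C$19,330.8157…
Total = C$415,330.00 + C$10,383.2500 + C$19,330.8157… = C$445,044.07

C$445,044.07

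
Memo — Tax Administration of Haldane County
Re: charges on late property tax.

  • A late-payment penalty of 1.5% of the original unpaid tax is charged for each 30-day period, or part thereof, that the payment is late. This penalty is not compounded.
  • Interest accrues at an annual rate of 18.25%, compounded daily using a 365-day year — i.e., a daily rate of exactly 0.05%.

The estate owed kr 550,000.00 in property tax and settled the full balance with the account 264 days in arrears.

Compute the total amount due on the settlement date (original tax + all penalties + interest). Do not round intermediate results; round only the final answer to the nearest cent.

Penalty periods: ⌈264/30⌉ = 9; penalty = 9 × 1.5% × kr 550,000.00 = kr 74,250.00
Interest: kr 550,000.00 × ((1 + 0.0005)^264 − 1) = kr 550,000.00 × 0.14107068… = kr 77,588.8717…
Total = kr 550,000.00 + kr 74,250.0000 + kr 77,588.8717… = kr 701,838.87

kr 701,838.87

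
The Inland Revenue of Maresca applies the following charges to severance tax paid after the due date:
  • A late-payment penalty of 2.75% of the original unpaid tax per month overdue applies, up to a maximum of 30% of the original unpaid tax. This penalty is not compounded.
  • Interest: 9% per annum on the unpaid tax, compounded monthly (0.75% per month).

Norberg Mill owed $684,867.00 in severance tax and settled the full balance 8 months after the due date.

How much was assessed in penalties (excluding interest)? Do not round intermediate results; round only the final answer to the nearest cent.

$150,670.74

Penalty: 8 × 2.75% × $684,867.00 = $150,670.74 (below the 30% cap of $205,460.10)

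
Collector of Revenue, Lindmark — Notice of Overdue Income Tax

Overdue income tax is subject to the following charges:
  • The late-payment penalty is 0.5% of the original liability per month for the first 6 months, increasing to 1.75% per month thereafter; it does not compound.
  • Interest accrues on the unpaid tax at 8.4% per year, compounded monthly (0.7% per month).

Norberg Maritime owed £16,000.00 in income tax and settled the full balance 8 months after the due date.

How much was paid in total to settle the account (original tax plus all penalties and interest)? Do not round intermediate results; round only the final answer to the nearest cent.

Penalty, months 1–6: 6 × 0.5% × £16,000.00 = £480.00
Penalty, months 7–8: 2 × 1.75% × £16,000.00 = £560.00
Interest: £16,000.00 × ((1 + 0.007)^8 − 1) = £16,000.00 × 0.0573914… = £918.2620…
Total = £16,000.00 + £1,040.0000 + £918.2620… = £17,958.26

£17,958.26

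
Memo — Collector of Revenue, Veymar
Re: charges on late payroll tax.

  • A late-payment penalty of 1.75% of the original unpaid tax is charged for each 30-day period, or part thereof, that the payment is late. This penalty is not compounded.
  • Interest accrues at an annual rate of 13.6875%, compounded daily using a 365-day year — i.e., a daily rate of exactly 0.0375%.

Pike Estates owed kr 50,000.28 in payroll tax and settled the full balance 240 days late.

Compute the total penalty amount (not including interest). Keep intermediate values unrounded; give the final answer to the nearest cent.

kr 7,000.04

Penalty periods: ⌈240/30⌉ = 8; penalty = 8 × 1.75% × kr 50,000.28 = kr 7,000.04…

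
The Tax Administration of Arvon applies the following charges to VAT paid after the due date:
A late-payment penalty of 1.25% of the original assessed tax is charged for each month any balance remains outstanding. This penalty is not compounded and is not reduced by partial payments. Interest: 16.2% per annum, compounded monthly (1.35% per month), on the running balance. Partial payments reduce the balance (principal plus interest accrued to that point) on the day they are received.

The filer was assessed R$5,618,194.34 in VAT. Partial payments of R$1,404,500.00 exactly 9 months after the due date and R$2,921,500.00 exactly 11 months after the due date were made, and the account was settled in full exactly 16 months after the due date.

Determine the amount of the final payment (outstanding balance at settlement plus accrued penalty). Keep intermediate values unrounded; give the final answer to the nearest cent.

Balance at month 9: R$5,618,194.3400 × (1 + 0.0135)^9 = R$6,338,850.8790…
After R$1,404,500.00 payment: R$6,338,850.8790… − R$1,404,500.00 = R$4,934,350.8790…
Balance at month 11: R$4,934,350.8790… × (1 + 0.0135)^2 = R$5,068,477.6382…
After R$2,921,500.00 payment: R$5,068,477.6382… − R$2,921,500.00 = R$2,146,977.6382…
Balance at month 16: R$2,146,977.6382… × (1 + 0.0135)^5 = R$2,295,864.6767…
Penalty: 16 × 1.25% × R$5,618,194.34 = R$1,123,638.87…
Final settlement = outstanding balance + penalty = R$2,295,864.6767… + R$1,123,638.87… = R$3,419,503.54

R$3,419,503.54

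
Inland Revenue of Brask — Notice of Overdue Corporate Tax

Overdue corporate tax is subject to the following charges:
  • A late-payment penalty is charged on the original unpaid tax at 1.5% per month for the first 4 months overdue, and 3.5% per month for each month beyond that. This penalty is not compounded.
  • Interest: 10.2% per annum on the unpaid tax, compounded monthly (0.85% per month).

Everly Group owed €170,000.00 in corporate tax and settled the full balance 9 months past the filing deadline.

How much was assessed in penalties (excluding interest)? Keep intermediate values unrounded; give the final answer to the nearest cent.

€39,950.00

Penalty, months 1–4: 4 × 1.5% × €170,000.00 = €10,200.00
Penalty, months 5–9: 5 × 3.5% × €170,000.00 = €29,750.00
Total penalty = €10,200.00 + €29,750.00 = €39,950.00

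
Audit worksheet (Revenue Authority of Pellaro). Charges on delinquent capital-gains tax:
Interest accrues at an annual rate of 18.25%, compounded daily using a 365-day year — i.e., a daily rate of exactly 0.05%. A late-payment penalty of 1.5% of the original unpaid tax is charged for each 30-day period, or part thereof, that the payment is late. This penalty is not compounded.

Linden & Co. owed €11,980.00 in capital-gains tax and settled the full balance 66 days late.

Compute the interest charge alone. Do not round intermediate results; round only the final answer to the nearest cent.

€401.83

Interest: €11,980.00 × ((1 + 0.0005)^66 − 1) = €11,980.00 × 0.03354202… = €401.8333…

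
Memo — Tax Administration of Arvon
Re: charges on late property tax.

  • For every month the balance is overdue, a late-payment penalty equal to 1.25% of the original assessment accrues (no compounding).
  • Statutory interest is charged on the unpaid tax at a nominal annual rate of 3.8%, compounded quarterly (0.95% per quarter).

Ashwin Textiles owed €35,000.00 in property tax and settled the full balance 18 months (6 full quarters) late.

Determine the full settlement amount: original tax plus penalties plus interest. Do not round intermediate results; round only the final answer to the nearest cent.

Late-payment penalty = 1.25% × €35,000.00 × 18 mo = €7,875.00
Interest: €35,000.00 × ((1 + 0.0095)^6 − 1) = €35,000.00 × 0.0583710… = €2,042.9857…
Total = €35,000.00 + €7,875.0000 + €2,042.9857… = €44,917.99

€44,917.99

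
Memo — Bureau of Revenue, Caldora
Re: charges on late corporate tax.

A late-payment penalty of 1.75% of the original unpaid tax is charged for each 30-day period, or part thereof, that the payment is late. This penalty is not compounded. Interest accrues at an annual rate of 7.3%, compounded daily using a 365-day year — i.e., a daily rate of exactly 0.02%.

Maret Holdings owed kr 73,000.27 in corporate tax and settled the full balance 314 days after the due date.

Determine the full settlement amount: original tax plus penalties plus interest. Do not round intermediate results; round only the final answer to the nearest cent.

kr 91,783.76

Penalty periods: ⌈314/30⌉ = 11; penalty = 11 × 1.75% × kr 73,000.27 = kr 14,052.55…
Interest: kr 73,000.27 × ((1 + 0.0002)^314 − 1) = kr 73,000.27 × 0.06480717… = kr 4,730.9408…
Total = kr 73,000.27 + kr 14,052.5520… + kr 4,730.9408… = kr 91,783.76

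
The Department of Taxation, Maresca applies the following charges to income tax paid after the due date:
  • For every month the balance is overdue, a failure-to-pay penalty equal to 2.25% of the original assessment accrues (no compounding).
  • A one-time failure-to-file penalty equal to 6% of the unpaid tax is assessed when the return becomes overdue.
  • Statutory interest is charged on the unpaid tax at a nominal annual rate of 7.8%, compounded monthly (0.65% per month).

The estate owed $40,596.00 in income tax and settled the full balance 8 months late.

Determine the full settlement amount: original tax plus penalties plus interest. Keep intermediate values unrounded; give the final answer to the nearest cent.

Failure-to-file penalty: 6% × $40,596.00 = $2,435.76
Failure-to-pay penalty: 8 × 2.25% × $40,596.00 = $7,307.28
Interest: $40,596.00 × ((1 + 0.0065)^8 − 1) = $40,596.00 × 0.0531985… = $2,159.6465…
Total = $40,596.00 + $9,743.0400 + $2,159.6465… = $52,498.69

$52,498.69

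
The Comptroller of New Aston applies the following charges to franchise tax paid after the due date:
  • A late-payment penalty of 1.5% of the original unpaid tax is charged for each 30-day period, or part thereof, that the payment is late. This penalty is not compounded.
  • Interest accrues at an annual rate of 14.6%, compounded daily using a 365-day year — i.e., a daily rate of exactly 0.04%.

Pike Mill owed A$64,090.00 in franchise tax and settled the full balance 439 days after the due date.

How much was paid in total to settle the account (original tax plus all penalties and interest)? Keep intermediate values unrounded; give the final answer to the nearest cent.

A$90,810.36

Penalty periods: ⌈439/30⌉ = 15; penalty = 15 × 1.5% × A$64,090.00 = A$14,420.25
Interest: A$64,090.00 × ((1 + 0.0004)^439 − 1) = A$64,090.00 × 0.19191933… = A$12,300.1098…
Total = A$64,090.00 + A$14,420.2500 + A$12,300.1098… = A$90,810.36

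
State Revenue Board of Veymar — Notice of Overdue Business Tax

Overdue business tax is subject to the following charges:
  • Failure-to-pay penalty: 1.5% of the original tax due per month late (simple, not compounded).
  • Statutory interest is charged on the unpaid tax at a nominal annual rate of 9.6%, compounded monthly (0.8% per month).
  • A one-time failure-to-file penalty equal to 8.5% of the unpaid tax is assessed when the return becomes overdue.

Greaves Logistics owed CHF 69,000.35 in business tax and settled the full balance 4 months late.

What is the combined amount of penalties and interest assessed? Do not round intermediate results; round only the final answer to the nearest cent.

CHF 12,239.70

Failure-to-file penalty: 8.5% × CHF 69,000.35 = CHF 5,865.03…
Failure-to-pay penalty: 4 × 1.5% × CHF 69,000.35 = CHF 4,140.02…
Interest: CHF 69,000.35 × ((1 + 0.008)^4 − 1) = CHF 69,000.35 × 0.0323861… = CHF 2,234.6489…
Penalties + interest = CHF 10,005.0508… + CHF 2,234.6489… = CHF 12,239.70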